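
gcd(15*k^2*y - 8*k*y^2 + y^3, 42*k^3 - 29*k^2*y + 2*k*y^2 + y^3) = -3*k + y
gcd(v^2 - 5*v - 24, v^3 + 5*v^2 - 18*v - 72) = v + 3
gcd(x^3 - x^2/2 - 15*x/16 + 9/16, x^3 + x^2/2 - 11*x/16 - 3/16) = x^2 + x/4 - 3/4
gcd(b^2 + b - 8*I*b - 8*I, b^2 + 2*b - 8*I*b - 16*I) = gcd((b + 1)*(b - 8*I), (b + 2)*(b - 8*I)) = b - 8*I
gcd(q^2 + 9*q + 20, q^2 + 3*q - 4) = q + 4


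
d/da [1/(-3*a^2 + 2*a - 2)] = 2*(3*a - 1)/(3*a^2 - 2*a + 2)^2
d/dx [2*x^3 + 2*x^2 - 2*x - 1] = 6*x^2 + 4*x - 2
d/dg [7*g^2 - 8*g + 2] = 14*g - 8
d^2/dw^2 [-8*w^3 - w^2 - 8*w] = -48*w - 2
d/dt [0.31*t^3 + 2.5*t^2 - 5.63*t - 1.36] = 0.93*t^2 + 5.0*t - 5.63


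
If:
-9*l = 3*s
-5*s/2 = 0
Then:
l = 0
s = 0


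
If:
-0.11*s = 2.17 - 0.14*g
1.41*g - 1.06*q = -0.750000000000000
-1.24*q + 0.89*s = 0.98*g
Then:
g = -12.32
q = -15.68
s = -35.40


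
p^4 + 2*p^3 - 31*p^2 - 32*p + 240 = (p - 4)*(p - 3)*(p + 4)*(p + 5)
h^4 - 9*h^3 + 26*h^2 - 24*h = h*(h - 4)*(h - 3)*(h - 2)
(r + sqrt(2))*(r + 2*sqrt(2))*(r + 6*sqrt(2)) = r^3 + 9*sqrt(2)*r^2 + 40*r + 24*sqrt(2)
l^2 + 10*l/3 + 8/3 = (l + 4/3)*(l + 2)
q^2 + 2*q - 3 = (q - 1)*(q + 3)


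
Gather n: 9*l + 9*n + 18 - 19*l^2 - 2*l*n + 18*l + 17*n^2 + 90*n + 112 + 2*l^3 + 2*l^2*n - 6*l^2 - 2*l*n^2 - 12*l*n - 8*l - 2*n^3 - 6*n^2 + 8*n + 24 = 2*l^3 - 25*l^2 + 19*l - 2*n^3 + n^2*(11 - 2*l) + n*(2*l^2 - 14*l + 107) + 154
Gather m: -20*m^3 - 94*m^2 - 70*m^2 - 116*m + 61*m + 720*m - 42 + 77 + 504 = -20*m^3 - 164*m^2 + 665*m + 539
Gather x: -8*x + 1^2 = 1 - 8*x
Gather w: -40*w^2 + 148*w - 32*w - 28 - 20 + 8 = -40*w^2 + 116*w - 40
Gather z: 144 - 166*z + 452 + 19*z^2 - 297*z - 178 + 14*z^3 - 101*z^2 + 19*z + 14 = 14*z^3 - 82*z^2 - 444*z + 432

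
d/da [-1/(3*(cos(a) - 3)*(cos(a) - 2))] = (5 - 2*cos(a))*sin(a)/(3*(cos(a) - 3)^2*(cos(a) - 2)^2)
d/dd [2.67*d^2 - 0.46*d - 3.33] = 5.34*d - 0.46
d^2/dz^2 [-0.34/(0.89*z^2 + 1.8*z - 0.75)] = (0.538628*z^2 + 1.08936*z - 0.34*(1.78*z + 1.8)*(3.56*z + 3.6) - 0.4539)/(0.89*z^2 + 1.8*z - 0.75)^3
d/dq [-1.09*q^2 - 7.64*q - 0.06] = -2.18*q - 7.64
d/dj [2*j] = 2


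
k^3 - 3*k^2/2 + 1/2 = (k - 1)^2*(k + 1/2)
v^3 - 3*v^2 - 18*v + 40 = (v - 5)*(v - 2)*(v + 4)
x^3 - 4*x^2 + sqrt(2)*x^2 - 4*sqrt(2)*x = x*(x - 4)*(x + sqrt(2))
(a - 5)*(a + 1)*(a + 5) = a^3 + a^2 - 25*a - 25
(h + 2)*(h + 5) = h^2 + 7*h + 10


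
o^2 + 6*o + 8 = (o + 2)*(o + 4)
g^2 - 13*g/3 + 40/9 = (g - 8/3)*(g - 5/3)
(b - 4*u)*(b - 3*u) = b^2 - 7*b*u + 12*u^2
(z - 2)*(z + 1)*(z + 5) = z^3 + 4*z^2 - 7*z - 10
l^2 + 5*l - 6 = (l - 1)*(l + 6)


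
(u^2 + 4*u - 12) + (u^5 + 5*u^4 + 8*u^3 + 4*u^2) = u^5 + 5*u^4 + 8*u^3 + 5*u^2 + 4*u - 12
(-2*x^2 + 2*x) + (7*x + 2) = -2*x^2 + 9*x + 2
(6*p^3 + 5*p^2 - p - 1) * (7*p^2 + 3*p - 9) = 42*p^5 + 53*p^4 - 46*p^3 - 55*p^2 + 6*p + 9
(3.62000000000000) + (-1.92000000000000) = 1.70000000000000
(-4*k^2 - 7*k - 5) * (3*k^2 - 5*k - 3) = -12*k^4 - k^3 + 32*k^2 + 46*k + 15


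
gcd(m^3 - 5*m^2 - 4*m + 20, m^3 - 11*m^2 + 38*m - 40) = m^2 - 7*m + 10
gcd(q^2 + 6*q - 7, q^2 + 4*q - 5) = q - 1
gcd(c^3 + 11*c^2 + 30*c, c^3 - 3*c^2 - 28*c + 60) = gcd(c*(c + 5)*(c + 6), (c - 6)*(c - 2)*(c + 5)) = c + 5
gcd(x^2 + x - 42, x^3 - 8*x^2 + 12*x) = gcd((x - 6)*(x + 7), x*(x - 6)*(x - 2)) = x - 6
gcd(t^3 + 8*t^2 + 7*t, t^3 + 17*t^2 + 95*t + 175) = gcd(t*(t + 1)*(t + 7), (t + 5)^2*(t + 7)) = t + 7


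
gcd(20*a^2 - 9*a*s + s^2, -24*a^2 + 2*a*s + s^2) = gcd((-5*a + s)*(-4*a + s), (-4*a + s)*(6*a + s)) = -4*a + s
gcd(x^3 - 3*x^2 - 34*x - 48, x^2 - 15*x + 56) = x - 8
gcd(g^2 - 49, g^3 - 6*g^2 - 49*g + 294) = g^2 - 49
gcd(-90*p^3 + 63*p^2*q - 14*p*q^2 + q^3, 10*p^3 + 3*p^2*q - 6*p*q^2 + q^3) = 5*p - q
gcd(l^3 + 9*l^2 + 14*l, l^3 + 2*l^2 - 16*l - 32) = l + 2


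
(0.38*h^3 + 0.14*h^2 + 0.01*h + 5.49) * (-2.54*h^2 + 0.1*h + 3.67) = -0.9652*h^5 - 0.3176*h^4 + 1.3832*h^3 - 13.4298*h^2 + 0.5857*h + 20.1483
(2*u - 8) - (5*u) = -3*u - 8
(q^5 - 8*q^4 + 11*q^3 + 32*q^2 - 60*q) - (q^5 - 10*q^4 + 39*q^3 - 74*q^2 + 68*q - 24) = 2*q^4 - 28*q^3 + 106*q^2 - 128*q + 24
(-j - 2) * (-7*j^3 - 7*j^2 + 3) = 7*j^4 + 21*j^3 + 14*j^2 - 3*j - 6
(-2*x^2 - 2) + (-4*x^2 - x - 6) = -6*x^2 - x - 8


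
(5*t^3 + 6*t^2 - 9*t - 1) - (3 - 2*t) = 5*t^3 + 6*t^2 - 7*t - 4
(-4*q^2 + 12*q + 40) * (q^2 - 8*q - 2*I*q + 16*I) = -4*q^4 + 44*q^3 + 8*I*q^3 - 56*q^2 - 88*I*q^2 - 320*q + 112*I*q + 640*I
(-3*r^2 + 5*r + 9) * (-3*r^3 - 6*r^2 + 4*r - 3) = 9*r^5 + 3*r^4 - 69*r^3 - 25*r^2 + 21*r - 27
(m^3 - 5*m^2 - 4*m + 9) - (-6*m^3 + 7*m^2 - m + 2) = 7*m^3 - 12*m^2 - 3*m + 7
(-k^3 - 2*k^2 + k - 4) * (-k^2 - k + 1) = k^5 + 3*k^4 + k^2 + 5*k - 4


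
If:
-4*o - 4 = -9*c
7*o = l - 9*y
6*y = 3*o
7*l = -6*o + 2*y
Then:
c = 4/9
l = 0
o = 0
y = 0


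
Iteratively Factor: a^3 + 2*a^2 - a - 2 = (a - 1)*(a^2 + 3*a + 2) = (a - 1)*(a + 2)*(a + 1)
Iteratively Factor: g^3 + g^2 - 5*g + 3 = (g - 1)*(g^2 + 2*g - 3) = (g - 1)*(g + 3)*(g - 1)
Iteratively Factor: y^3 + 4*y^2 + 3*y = (y + 3)*(y^2 + y) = y*(y + 3)*(y + 1)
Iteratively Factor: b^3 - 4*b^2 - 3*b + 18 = (b - 3)*(b^2 - b - 6) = (b - 3)^2*(b + 2)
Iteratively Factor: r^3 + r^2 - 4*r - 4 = (r - 2)*(r^2 + 3*r + 2) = (r - 2)*(r + 2)*(r + 1)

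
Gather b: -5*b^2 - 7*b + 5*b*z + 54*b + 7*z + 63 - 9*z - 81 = -5*b^2 + b*(5*z + 47) - 2*z - 18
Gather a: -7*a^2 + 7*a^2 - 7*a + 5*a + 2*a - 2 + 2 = 0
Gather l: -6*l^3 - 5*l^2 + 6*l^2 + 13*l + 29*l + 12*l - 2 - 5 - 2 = -6*l^3 + l^2 + 54*l - 9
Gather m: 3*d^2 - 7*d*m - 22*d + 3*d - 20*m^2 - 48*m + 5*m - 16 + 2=3*d^2 - 19*d - 20*m^2 + m*(-7*d - 43) - 14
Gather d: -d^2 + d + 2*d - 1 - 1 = -d^2 + 3*d - 2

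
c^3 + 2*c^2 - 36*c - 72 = (c - 6)*(c + 2)*(c + 6)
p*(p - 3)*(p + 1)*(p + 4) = p^4 + 2*p^3 - 11*p^2 - 12*p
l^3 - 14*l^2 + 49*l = l*(l - 7)^2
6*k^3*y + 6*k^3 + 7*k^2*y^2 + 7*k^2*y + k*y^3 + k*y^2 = (k + y)*(6*k + y)*(k*y + k)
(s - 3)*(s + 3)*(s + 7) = s^3 + 7*s^2 - 9*s - 63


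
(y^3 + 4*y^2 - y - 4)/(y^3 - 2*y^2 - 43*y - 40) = (y^2 + 3*y - 4)/(y^2 - 3*y - 40)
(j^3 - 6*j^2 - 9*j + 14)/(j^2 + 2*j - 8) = (j^3 - 6*j^2 - 9*j + 14)/(j^2 + 2*j - 8)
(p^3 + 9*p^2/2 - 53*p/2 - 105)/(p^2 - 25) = (p^2 + 19*p/2 + 21)/(p + 5)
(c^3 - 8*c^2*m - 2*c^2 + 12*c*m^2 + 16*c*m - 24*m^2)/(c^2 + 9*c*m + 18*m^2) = (c^3 - 8*c^2*m - 2*c^2 + 12*c*m^2 + 16*c*m - 24*m^2)/(c^2 + 9*c*m + 18*m^2)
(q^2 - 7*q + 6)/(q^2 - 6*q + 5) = (q - 6)/(q - 5)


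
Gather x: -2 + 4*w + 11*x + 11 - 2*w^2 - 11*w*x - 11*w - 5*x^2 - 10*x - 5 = -2*w^2 - 7*w - 5*x^2 + x*(1 - 11*w) + 4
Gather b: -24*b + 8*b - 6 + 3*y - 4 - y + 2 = -16*b + 2*y - 8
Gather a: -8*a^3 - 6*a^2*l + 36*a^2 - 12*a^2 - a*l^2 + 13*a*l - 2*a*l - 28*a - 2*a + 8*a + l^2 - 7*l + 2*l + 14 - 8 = -8*a^3 + a^2*(24 - 6*l) + a*(-l^2 + 11*l - 22) + l^2 - 5*l + 6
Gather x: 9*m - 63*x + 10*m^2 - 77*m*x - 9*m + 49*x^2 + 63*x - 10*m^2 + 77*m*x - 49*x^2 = 0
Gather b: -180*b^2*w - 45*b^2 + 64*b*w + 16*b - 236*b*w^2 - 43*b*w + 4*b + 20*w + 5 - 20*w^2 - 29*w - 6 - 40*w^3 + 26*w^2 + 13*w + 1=b^2*(-180*w - 45) + b*(-236*w^2 + 21*w + 20) - 40*w^3 + 6*w^2 + 4*w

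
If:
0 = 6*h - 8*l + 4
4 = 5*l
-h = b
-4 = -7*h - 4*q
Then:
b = -2/5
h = 2/5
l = 4/5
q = 3/10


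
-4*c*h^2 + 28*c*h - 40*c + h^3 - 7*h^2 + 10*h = (-4*c + h)*(h - 5)*(h - 2)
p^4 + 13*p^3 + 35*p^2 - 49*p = p*(p - 1)*(p + 7)^2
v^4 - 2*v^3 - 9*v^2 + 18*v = v*(v - 3)*(v - 2)*(v + 3)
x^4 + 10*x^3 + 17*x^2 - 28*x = x*(x - 1)*(x + 4)*(x + 7)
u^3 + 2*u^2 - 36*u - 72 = (u - 6)*(u + 2)*(u + 6)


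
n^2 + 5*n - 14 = (n - 2)*(n + 7)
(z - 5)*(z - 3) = z^2 - 8*z + 15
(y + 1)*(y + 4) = y^2 + 5*y + 4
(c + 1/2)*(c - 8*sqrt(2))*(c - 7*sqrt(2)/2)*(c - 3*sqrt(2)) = c^4 - 29*sqrt(2)*c^3/2 + c^3/2 - 29*sqrt(2)*c^2/4 + 125*c^2 - 168*sqrt(2)*c + 125*c/2 - 84*sqrt(2)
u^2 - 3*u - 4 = (u - 4)*(u + 1)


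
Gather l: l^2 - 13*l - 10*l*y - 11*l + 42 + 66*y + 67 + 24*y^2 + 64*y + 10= l^2 + l*(-10*y - 24) + 24*y^2 + 130*y + 119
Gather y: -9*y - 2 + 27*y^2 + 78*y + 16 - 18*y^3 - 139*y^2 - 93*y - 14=-18*y^3 - 112*y^2 - 24*y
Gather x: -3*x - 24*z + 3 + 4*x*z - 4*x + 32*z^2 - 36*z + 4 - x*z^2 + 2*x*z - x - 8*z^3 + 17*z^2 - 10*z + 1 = x*(-z^2 + 6*z - 8) - 8*z^3 + 49*z^2 - 70*z + 8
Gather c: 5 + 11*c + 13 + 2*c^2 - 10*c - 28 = 2*c^2 + c - 10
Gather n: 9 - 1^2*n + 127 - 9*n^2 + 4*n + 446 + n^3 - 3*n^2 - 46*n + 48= n^3 - 12*n^2 - 43*n + 630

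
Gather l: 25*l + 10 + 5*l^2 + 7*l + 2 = 5*l^2 + 32*l + 12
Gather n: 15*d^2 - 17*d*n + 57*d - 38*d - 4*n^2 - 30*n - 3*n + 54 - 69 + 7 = 15*d^2 + 19*d - 4*n^2 + n*(-17*d - 33) - 8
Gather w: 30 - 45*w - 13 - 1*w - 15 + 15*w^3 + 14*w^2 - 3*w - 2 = 15*w^3 + 14*w^2 - 49*w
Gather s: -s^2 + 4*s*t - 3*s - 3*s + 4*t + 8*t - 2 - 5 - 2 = -s^2 + s*(4*t - 6) + 12*t - 9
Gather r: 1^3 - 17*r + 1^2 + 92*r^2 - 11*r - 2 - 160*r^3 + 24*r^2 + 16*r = -160*r^3 + 116*r^2 - 12*r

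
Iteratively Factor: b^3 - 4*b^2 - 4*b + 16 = (b - 4)*(b^2 - 4) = (b - 4)*(b - 2)*(b + 2)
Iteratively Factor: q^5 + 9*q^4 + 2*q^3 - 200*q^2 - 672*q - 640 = (q + 2)*(q^4 + 7*q^3 - 12*q^2 - 176*q - 320) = (q + 2)*(q + 4)*(q^3 + 3*q^2 - 24*q - 80) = (q + 2)*(q + 4)^2*(q^2 - q - 20) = (q + 2)*(q + 4)^3*(q - 5)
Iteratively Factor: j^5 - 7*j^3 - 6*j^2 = (j)*(j^4 - 7*j^2 - 6*j) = j*(j - 3)*(j^3 + 3*j^2 + 2*j) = j^2*(j - 3)*(j^2 + 3*j + 2) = j^2*(j - 3)*(j + 1)*(j + 2)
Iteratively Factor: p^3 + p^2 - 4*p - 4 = (p + 1)*(p^2 - 4) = (p - 2)*(p + 1)*(p + 2)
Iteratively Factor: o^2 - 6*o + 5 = (o - 5)*(o - 1)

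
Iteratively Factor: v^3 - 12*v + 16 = (v + 4)*(v^2 - 4*v + 4) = (v - 2)*(v + 4)*(v - 2)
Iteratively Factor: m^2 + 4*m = (m + 4)*(m)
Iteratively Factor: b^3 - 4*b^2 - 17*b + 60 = (b - 5)*(b^2 + b - 12) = (b - 5)*(b + 4)*(b - 3)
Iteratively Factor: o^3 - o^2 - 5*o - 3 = (o + 1)*(o^2 - 2*o - 3) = (o - 3)*(o + 1)*(o + 1)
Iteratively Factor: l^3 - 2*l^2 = (l)*(l^2 - 2*l) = l^2*(l - 2)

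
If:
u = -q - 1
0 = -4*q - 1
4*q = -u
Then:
No Solution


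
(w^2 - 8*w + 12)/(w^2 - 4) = (w - 6)/(w + 2)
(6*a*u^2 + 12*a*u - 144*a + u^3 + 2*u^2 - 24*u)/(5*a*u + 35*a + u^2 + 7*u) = (6*a*u^2 + 12*a*u - 144*a + u^3 + 2*u^2 - 24*u)/(5*a*u + 35*a + u^2 + 7*u)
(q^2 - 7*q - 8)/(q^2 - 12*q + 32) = (q + 1)/(q - 4)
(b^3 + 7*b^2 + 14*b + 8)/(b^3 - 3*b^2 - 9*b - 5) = (b^2 + 6*b + 8)/(b^2 - 4*b - 5)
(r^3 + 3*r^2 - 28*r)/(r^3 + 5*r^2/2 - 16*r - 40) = 2*r*(r + 7)/(2*r^2 + 13*r + 20)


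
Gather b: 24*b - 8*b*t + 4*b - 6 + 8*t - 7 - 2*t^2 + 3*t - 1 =b*(28 - 8*t) - 2*t^2 + 11*t - 14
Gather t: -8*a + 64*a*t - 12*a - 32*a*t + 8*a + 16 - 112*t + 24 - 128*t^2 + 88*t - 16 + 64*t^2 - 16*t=-12*a - 64*t^2 + t*(32*a - 40) + 24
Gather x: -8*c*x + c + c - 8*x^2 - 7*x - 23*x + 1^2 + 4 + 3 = 2*c - 8*x^2 + x*(-8*c - 30) + 8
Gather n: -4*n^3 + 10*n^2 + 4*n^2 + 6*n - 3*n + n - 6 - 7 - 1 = -4*n^3 + 14*n^2 + 4*n - 14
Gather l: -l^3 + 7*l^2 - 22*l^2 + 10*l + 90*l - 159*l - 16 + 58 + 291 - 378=-l^3 - 15*l^2 - 59*l - 45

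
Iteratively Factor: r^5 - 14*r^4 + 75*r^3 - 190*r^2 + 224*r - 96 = (r - 4)*(r^4 - 10*r^3 + 35*r^2 - 50*r + 24) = (r - 4)*(r - 1)*(r^3 - 9*r^2 + 26*r - 24) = (r - 4)^2*(r - 1)*(r^2 - 5*r + 6) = (r - 4)^2*(r - 3)*(r - 1)*(r - 2)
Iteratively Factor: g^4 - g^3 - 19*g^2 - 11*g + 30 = (g - 1)*(g^3 - 19*g - 30) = (g - 5)*(g - 1)*(g^2 + 5*g + 6) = (g - 5)*(g - 1)*(g + 2)*(g + 3)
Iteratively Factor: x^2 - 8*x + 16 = (x - 4)*(x - 4)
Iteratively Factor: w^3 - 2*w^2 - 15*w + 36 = (w - 3)*(w^2 + w - 12) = (w - 3)*(w + 4)*(w - 3)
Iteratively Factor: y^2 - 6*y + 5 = (y - 1)*(y - 5)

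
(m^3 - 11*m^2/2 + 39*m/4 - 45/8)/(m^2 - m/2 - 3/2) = (m^2 - 4*m + 15/4)/(m + 1)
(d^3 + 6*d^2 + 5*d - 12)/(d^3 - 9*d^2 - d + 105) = (d^2 + 3*d - 4)/(d^2 - 12*d + 35)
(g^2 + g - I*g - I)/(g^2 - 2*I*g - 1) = (g + 1)/(g - I)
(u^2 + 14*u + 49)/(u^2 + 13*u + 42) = (u + 7)/(u + 6)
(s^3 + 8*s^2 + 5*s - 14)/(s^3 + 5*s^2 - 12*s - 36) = (s^2 + 6*s - 7)/(s^2 + 3*s - 18)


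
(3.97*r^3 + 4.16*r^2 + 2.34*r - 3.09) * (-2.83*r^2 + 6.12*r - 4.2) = -11.2351*r^5 + 12.5236*r^4 + 2.163*r^3 + 5.5935*r^2 - 28.7388*r + 12.978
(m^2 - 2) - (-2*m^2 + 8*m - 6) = 3*m^2 - 8*m + 4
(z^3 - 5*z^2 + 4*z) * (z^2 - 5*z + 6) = z^5 - 10*z^4 + 35*z^3 - 50*z^2 + 24*z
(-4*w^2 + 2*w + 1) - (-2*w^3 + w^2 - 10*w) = 2*w^3 - 5*w^2 + 12*w + 1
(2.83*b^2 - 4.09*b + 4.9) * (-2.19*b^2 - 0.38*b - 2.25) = -6.1977*b^4 + 7.8817*b^3 - 15.5443*b^2 + 7.3405*b - 11.025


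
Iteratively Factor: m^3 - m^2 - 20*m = (m + 4)*(m^2 - 5*m) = (m - 5)*(m + 4)*(m)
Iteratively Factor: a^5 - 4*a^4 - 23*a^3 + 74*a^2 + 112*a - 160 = (a - 5)*(a^4 + a^3 - 18*a^2 - 16*a + 32) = (a - 5)*(a - 1)*(a^3 + 2*a^2 - 16*a - 32) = (a - 5)*(a - 1)*(a + 4)*(a^2 - 2*a - 8) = (a - 5)*(a - 1)*(a + 2)*(a + 4)*(a - 4)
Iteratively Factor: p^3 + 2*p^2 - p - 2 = (p - 1)*(p^2 + 3*p + 2) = (p - 1)*(p + 1)*(p + 2)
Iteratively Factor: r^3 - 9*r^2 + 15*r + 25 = (r + 1)*(r^2 - 10*r + 25) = (r - 5)*(r + 1)*(r - 5)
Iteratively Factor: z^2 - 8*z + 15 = (z - 3)*(z - 5)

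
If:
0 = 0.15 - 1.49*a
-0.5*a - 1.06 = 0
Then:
No Solution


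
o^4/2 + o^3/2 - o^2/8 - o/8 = o*(o/2 + 1/2)*(o - 1/2)*(o + 1/2)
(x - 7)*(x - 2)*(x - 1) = x^3 - 10*x^2 + 23*x - 14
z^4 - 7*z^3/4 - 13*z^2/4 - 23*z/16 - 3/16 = (z - 3)*(z + 1/4)*(z + 1/2)^2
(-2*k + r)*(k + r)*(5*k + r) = -10*k^3 - 7*k^2*r + 4*k*r^2 + r^3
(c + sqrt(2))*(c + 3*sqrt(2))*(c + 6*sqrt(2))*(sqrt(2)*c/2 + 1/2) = sqrt(2)*c^4/2 + 21*c^3/2 + 32*sqrt(2)*c^2 + 63*c + 18*sqrt(2)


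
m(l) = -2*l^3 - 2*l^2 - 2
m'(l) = -6*l^2 - 4*l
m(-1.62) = 1.25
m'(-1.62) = -9.27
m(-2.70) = 22.79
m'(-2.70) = -32.94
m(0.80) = -4.30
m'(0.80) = -7.04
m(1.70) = -17.61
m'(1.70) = -24.14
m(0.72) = -3.78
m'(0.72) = -5.99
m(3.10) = -80.80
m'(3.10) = -70.06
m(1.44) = -12.12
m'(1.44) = -18.20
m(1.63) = -15.98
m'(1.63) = -22.46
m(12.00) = -3746.00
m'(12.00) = -912.00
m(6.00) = -506.00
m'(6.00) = -240.00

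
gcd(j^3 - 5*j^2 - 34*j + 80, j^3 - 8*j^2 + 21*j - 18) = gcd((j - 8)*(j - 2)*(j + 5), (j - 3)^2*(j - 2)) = j - 2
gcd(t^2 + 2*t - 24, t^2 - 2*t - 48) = t + 6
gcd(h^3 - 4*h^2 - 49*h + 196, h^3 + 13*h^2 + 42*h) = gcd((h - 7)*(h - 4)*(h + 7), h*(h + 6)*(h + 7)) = h + 7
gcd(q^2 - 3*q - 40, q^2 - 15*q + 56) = q - 8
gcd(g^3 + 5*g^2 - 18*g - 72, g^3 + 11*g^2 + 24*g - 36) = g + 6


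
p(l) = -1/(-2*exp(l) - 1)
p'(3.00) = -0.02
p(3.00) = 0.02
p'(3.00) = -0.02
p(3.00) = 0.02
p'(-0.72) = -0.25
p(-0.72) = 0.51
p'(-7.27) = -0.00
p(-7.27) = 1.00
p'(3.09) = -0.02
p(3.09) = 0.02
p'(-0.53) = -0.25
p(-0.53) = 0.46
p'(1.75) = -0.07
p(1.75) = 0.08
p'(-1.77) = -0.19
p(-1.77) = 0.75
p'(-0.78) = -0.25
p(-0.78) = 0.52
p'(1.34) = -0.10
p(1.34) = 0.12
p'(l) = -2*exp(l)/(-2*exp(l) - 1)^2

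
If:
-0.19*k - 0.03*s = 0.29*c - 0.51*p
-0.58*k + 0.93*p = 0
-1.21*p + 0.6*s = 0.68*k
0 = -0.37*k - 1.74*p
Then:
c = 0.00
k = 0.00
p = 0.00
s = 0.00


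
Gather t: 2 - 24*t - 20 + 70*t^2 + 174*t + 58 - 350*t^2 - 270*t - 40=-280*t^2 - 120*t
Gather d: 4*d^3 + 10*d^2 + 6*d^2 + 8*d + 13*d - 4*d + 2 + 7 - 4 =4*d^3 + 16*d^2 + 17*d + 5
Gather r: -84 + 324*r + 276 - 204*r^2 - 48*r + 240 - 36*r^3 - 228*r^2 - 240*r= -36*r^3 - 432*r^2 + 36*r + 432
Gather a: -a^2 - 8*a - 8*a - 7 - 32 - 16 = -a^2 - 16*a - 55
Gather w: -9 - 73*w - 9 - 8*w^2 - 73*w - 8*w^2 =-16*w^2 - 146*w - 18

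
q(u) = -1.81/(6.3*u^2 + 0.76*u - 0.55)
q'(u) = -1.81*(-12.6*u - 0.76)/(6.3*u^2 + 0.76*u - 0.55)^2 = (22.806*u + 1.3756)/(6.3*u^2 + 0.76*u - 0.55)^2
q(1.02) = -0.27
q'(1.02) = 0.54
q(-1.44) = -0.16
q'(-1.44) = -0.24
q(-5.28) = -0.01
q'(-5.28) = -0.00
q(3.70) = -0.02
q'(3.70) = 0.01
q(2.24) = -0.06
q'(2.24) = 0.05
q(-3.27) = -0.03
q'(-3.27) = -0.02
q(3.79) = -0.02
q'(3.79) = 0.01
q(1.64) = -0.10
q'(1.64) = 0.12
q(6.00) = -0.01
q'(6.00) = 0.00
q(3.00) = -0.03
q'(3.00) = 0.02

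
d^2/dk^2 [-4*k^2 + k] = -8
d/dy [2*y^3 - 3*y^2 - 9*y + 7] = 6*y^2 - 6*y - 9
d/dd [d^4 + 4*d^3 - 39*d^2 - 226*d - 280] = 4*d^3 + 12*d^2 - 78*d - 226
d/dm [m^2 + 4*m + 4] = 2*m + 4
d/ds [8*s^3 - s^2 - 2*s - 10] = 24*s^2 - 2*s - 2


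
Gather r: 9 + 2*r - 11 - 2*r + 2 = 0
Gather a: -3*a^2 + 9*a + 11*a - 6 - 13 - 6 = -3*a^2 + 20*a - 25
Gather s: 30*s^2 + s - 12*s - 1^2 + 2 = 30*s^2 - 11*s + 1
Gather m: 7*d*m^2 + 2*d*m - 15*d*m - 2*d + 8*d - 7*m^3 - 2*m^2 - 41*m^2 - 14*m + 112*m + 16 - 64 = 6*d - 7*m^3 + m^2*(7*d - 43) + m*(98 - 13*d) - 48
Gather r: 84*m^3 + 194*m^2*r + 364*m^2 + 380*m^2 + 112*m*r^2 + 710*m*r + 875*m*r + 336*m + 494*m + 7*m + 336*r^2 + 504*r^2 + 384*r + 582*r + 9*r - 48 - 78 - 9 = 84*m^3 + 744*m^2 + 837*m + r^2*(112*m + 840) + r*(194*m^2 + 1585*m + 975) - 135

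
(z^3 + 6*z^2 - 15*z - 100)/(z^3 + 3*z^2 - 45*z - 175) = (z - 4)/(z - 7)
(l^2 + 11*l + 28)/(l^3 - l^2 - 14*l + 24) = (l + 7)/(l^2 - 5*l + 6)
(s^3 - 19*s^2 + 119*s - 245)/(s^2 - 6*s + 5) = (s^2 - 14*s + 49)/(s - 1)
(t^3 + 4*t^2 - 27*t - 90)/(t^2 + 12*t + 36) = (t^2 - 2*t - 15)/(t + 6)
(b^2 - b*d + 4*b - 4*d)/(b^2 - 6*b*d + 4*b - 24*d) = (b - d)/(b - 6*d)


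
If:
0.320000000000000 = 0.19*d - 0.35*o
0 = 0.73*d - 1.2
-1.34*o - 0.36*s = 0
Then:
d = 1.64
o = -0.02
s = 0.08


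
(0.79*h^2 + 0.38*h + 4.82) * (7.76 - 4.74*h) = -3.7446*h^3 + 4.3292*h^2 - 19.898*h + 37.4032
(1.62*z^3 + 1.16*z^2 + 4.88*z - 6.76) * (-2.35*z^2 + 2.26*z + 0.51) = -3.807*z^5 + 0.9352*z^4 - 8.0202*z^3 + 27.5064*z^2 - 12.7888*z - 3.4476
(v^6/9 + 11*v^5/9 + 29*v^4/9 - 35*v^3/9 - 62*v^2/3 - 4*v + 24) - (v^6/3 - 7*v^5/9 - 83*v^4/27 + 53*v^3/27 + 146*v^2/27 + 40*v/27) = -2*v^6/9 + 2*v^5 + 170*v^4/27 - 158*v^3/27 - 704*v^2/27 - 148*v/27 + 24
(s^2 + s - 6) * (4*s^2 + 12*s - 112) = 4*s^4 + 16*s^3 - 124*s^2 - 184*s + 672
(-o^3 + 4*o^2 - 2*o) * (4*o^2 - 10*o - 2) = -4*o^5 + 26*o^4 - 46*o^3 + 12*o^2 + 4*o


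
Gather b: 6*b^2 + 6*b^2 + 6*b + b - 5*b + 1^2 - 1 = 12*b^2 + 2*b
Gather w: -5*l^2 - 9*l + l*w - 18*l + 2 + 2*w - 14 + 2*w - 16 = -5*l^2 - 27*l + w*(l + 4) - 28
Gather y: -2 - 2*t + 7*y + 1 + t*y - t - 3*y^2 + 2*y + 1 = -3*t - 3*y^2 + y*(t + 9)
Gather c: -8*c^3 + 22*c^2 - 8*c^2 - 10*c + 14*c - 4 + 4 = -8*c^3 + 14*c^2 + 4*c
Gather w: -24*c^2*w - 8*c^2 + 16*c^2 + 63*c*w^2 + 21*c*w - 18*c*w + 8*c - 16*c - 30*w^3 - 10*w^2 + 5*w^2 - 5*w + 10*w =8*c^2 - 8*c - 30*w^3 + w^2*(63*c - 5) + w*(-24*c^2 + 3*c + 5)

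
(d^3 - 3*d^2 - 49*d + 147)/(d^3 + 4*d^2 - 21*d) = (d - 7)/d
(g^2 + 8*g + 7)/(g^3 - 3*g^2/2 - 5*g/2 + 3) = 2*(g^2 + 8*g + 7)/(2*g^3 - 3*g^2 - 5*g + 6)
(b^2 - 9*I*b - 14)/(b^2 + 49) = (b - 2*I)/(b + 7*I)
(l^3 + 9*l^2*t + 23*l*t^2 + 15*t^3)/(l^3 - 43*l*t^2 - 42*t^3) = (-l^2 - 8*l*t - 15*t^2)/(-l^2 + l*t + 42*t^2)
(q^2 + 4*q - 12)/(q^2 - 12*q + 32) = (q^2 + 4*q - 12)/(q^2 - 12*q + 32)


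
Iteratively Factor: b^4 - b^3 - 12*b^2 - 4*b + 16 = (b - 1)*(b^3 - 12*b - 16) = (b - 1)*(b + 2)*(b^2 - 2*b - 8) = (b - 1)*(b + 2)^2*(b - 4)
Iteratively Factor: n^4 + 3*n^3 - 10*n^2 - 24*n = (n)*(n^3 + 3*n^2 - 10*n - 24) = n*(n - 3)*(n^2 + 6*n + 8) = n*(n - 3)*(n + 2)*(n + 4)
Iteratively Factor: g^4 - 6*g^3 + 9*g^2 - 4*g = (g - 1)*(g^3 - 5*g^2 + 4*g) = g*(g - 1)*(g^2 - 5*g + 4) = g*(g - 4)*(g - 1)*(g - 1)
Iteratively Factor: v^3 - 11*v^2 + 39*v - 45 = (v - 3)*(v^2 - 8*v + 15) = (v - 5)*(v - 3)*(v - 3)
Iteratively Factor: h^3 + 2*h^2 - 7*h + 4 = (h - 1)*(h^2 + 3*h - 4) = (h - 1)*(h + 4)*(h - 1)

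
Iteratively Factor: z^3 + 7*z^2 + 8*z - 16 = (z + 4)*(z^2 + 3*z - 4) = (z - 1)*(z + 4)*(z + 4)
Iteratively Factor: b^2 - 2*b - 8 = (b + 2)*(b - 4)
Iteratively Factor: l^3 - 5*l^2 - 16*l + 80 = (l - 4)*(l^2 - l - 20) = (l - 4)*(l + 4)*(l - 5)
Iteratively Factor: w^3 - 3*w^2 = (w)*(w^2 - 3*w) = w*(w - 3)*(w)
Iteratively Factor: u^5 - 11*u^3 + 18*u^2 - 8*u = (u - 1)*(u^4 + u^3 - 10*u^2 + 8*u) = (u - 2)*(u - 1)*(u^3 + 3*u^2 - 4*u) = (u - 2)*(u - 1)^2*(u^2 + 4*u) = u*(u - 2)*(u - 1)^2*(u + 4)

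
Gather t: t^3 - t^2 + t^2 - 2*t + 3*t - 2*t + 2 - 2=t^3 - t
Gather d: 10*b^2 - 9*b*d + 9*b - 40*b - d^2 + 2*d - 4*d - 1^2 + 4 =10*b^2 - 31*b - d^2 + d*(-9*b - 2) + 3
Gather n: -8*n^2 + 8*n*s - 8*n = -8*n^2 + n*(8*s - 8)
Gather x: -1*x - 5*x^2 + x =-5*x^2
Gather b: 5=5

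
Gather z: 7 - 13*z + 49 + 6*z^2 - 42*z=6*z^2 - 55*z + 56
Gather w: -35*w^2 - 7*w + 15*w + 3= -35*w^2 + 8*w + 3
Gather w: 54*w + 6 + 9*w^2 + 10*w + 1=9*w^2 + 64*w + 7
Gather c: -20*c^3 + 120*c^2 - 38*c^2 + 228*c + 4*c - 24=-20*c^3 + 82*c^2 + 232*c - 24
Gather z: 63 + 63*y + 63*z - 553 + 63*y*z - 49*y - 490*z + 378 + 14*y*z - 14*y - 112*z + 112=z*(77*y - 539)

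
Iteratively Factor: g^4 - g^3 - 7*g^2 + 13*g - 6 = (g - 1)*(g^3 - 7*g + 6) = (g - 1)*(g + 3)*(g^2 - 3*g + 2) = (g - 1)^2*(g + 3)*(g - 2)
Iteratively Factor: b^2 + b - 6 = (b + 3)*(b - 2)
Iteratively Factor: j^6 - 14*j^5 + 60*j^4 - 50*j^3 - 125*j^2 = (j + 1)*(j^5 - 15*j^4 + 75*j^3 - 125*j^2) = (j - 5)*(j + 1)*(j^4 - 10*j^3 + 25*j^2) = (j - 5)^2*(j + 1)*(j^3 - 5*j^2) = j*(j - 5)^2*(j + 1)*(j^2 - 5*j) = j*(j - 5)^3*(j + 1)*(j)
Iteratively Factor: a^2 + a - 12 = (a - 3)*(a + 4)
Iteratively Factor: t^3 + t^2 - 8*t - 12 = (t - 3)*(t^2 + 4*t + 4) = (t - 3)*(t + 2)*(t + 2)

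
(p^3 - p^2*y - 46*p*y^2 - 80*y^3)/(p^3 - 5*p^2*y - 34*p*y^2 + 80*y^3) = (-p - 2*y)/(-p + 2*y)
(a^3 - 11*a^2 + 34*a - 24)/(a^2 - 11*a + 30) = (a^2 - 5*a + 4)/(a - 5)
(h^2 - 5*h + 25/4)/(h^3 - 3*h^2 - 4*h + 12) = (h^2 - 5*h + 25/4)/(h^3 - 3*h^2 - 4*h + 12)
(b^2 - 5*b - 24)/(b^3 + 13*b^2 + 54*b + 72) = (b - 8)/(b^2 + 10*b + 24)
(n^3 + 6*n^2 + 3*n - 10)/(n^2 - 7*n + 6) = (n^2 + 7*n + 10)/(n - 6)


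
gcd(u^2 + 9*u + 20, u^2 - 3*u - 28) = u + 4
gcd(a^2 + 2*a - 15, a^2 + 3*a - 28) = 1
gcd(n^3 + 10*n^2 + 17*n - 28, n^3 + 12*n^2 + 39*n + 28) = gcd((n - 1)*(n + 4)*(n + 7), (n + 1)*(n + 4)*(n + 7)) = n^2 + 11*n + 28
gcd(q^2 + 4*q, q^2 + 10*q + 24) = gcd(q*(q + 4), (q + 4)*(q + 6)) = q + 4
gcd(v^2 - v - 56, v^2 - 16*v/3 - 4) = 1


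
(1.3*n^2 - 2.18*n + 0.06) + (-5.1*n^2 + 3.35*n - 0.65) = -3.8*n^2 + 1.17*n - 0.59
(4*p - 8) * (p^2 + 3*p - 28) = 4*p^3 + 4*p^2 - 136*p + 224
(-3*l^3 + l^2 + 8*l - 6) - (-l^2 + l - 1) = -3*l^3 + 2*l^2 + 7*l - 5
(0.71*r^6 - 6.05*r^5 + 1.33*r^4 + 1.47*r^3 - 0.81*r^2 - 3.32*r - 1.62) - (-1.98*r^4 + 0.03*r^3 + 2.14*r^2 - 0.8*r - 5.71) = 0.71*r^6 - 6.05*r^5 + 3.31*r^4 + 1.44*r^3 - 2.95*r^2 - 2.52*r + 4.09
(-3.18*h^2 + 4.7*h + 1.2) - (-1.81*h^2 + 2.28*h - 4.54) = -1.37*h^2 + 2.42*h + 5.74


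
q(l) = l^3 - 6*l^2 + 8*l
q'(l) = 3*l^2 - 12*l + 8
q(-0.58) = -6.85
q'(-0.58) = 15.97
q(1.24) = 2.60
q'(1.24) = -2.27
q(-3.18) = -118.27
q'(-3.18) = 76.50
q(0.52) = 2.68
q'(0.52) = 2.57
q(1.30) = 2.46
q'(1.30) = -2.53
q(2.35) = -1.36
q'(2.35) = -3.63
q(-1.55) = -30.54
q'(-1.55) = 33.81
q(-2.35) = -64.91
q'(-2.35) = 52.77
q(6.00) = 48.00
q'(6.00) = 44.00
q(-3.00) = -105.00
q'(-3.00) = 71.00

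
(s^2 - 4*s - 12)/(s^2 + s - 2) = (s - 6)/(s - 1)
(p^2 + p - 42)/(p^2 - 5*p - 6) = (p + 7)/(p + 1)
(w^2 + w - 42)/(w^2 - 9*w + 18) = (w + 7)/(w - 3)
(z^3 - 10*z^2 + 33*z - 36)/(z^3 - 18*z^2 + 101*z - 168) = (z^2 - 7*z + 12)/(z^2 - 15*z + 56)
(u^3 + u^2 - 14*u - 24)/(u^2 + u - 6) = (u^2 - 2*u - 8)/(u - 2)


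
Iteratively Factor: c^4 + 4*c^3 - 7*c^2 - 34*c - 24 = (c + 1)*(c^3 + 3*c^2 - 10*c - 24) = (c + 1)*(c + 4)*(c^2 - c - 6) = (c + 1)*(c + 2)*(c + 4)*(c - 3)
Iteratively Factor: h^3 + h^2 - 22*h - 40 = (h + 2)*(h^2 - h - 20) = (h + 2)*(h + 4)*(h - 5)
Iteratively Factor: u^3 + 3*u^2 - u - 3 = (u + 1)*(u^2 + 2*u - 3) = (u - 1)*(u + 1)*(u + 3)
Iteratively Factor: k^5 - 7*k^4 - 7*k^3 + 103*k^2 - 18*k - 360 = (k - 4)*(k^4 - 3*k^3 - 19*k^2 + 27*k + 90) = (k - 4)*(k + 3)*(k^3 - 6*k^2 - k + 30) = (k - 4)*(k + 2)*(k + 3)*(k^2 - 8*k + 15) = (k - 5)*(k - 4)*(k + 2)*(k + 3)*(k - 3)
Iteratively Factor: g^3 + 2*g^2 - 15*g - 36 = (g + 3)*(g^2 - g - 12) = (g + 3)^2*(g - 4)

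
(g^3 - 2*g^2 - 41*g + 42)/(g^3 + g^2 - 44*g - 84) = (g - 1)/(g + 2)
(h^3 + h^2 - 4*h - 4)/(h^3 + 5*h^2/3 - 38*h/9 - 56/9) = 9*(h^2 + 3*h + 2)/(9*h^2 + 33*h + 28)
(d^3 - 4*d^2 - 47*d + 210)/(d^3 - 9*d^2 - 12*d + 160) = (d^2 + d - 42)/(d^2 - 4*d - 32)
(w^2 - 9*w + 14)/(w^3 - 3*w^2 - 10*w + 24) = (w - 7)/(w^2 - w - 12)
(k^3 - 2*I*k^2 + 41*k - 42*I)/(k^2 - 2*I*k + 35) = (k^2 + 5*I*k + 6)/(k + 5*I)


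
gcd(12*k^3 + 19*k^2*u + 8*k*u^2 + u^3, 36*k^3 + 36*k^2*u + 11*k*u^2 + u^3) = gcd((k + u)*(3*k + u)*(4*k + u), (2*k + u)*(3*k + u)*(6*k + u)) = 3*k + u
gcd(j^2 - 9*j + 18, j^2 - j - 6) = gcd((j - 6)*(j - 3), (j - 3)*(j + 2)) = j - 3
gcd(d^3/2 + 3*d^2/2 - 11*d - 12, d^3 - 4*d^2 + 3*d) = 1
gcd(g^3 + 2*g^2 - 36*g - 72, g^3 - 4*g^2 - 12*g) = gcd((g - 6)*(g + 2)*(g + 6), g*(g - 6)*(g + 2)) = g^2 - 4*g - 12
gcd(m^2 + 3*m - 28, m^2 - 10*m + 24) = m - 4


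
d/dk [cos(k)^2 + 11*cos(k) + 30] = -(2*cos(k) + 11)*sin(k)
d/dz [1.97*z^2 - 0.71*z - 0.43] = 3.94*z - 0.71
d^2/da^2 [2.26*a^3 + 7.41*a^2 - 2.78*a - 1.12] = 13.56*a + 14.82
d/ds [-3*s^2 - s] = -6*s - 1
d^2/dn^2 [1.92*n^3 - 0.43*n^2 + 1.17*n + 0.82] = 11.52*n - 0.86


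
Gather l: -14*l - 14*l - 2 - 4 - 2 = -28*l - 8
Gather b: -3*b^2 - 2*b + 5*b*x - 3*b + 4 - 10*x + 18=-3*b^2 + b*(5*x - 5) - 10*x + 22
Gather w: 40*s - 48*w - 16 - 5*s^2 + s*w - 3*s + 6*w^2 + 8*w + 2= -5*s^2 + 37*s + 6*w^2 + w*(s - 40) - 14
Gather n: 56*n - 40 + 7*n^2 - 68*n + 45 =7*n^2 - 12*n + 5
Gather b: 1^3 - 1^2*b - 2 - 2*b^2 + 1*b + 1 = -2*b^2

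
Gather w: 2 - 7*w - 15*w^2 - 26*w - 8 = -15*w^2 - 33*w - 6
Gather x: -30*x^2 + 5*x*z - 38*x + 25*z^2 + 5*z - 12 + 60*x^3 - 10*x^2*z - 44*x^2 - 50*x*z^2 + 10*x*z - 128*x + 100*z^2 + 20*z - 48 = 60*x^3 + x^2*(-10*z - 74) + x*(-50*z^2 + 15*z - 166) + 125*z^2 + 25*z - 60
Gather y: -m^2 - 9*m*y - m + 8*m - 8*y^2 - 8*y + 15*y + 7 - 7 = -m^2 + 7*m - 8*y^2 + y*(7 - 9*m)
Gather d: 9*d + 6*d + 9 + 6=15*d + 15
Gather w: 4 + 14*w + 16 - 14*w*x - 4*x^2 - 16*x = w*(14 - 14*x) - 4*x^2 - 16*x + 20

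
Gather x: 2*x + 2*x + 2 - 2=4*x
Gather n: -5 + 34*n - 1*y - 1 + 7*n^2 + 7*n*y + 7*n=7*n^2 + n*(7*y + 41) - y - 6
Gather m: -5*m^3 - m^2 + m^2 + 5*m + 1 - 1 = -5*m^3 + 5*m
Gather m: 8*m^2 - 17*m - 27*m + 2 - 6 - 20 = 8*m^2 - 44*m - 24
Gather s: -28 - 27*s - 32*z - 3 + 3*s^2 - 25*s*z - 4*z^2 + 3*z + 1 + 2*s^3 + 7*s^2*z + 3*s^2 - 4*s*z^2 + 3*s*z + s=2*s^3 + s^2*(7*z + 6) + s*(-4*z^2 - 22*z - 26) - 4*z^2 - 29*z - 30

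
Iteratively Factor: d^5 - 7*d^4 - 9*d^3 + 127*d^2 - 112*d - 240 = (d - 5)*(d^4 - 2*d^3 - 19*d^2 + 32*d + 48) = (d - 5)*(d - 4)*(d^3 + 2*d^2 - 11*d - 12) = (d - 5)*(d - 4)*(d + 1)*(d^2 + d - 12) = (d - 5)*(d - 4)*(d - 3)*(d + 1)*(d + 4)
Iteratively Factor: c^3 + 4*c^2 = (c)*(c^2 + 4*c) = c^2*(c + 4)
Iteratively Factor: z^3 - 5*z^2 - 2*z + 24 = (z - 4)*(z^2 - z - 6) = (z - 4)*(z + 2)*(z - 3)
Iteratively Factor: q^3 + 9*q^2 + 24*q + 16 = (q + 4)*(q^2 + 5*q + 4) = (q + 4)^2*(q + 1)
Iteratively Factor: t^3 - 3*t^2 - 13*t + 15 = (t - 5)*(t^2 + 2*t - 3) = (t - 5)*(t + 3)*(t - 1)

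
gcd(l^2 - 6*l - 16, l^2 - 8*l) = l - 8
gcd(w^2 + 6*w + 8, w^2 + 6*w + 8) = w^2 + 6*w + 8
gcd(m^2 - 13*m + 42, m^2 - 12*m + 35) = m - 7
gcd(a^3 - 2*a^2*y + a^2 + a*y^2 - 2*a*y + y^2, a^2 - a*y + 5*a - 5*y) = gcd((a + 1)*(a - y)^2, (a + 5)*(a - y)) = -a + y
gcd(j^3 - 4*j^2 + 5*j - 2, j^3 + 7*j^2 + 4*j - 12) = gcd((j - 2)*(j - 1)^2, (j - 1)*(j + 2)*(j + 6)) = j - 1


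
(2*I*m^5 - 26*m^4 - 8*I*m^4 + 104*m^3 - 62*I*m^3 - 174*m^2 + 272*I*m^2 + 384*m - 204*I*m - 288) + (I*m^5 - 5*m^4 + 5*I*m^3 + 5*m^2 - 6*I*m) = 3*I*m^5 - 31*m^4 - 8*I*m^4 + 104*m^3 - 57*I*m^3 - 169*m^2 + 272*I*m^2 + 384*m - 210*I*m - 288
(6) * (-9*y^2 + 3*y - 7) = -54*y^2 + 18*y - 42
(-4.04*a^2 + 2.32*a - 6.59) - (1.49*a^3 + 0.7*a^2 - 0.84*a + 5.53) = -1.49*a^3 - 4.74*a^2 + 3.16*a - 12.12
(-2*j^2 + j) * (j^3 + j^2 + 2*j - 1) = -2*j^5 - j^4 - 3*j^3 + 4*j^2 - j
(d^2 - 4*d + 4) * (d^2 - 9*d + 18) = d^4 - 13*d^3 + 58*d^2 - 108*d + 72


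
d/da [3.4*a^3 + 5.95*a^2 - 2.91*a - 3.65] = 10.2*a^2 + 11.9*a - 2.91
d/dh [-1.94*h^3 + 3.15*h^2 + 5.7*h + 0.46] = -5.82*h^2 + 6.3*h + 5.7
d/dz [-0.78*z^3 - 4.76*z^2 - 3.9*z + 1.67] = -2.34*z^2 - 9.52*z - 3.9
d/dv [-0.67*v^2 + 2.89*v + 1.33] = 2.89 - 1.34*v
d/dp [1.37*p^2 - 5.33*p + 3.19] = 2.74*p - 5.33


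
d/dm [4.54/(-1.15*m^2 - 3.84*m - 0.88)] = (10.442*m + 17.4336)/(1.15*m^2 + 3.84*m + 0.88)^2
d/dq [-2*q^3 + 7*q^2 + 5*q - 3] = -6*q^2 + 14*q + 5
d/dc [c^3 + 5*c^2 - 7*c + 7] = 3*c^2 + 10*c - 7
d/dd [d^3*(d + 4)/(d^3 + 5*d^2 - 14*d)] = d*(d^3 + 10*d^2 - 22*d - 112)/(d^4 + 10*d^3 - 3*d^2 - 140*d + 196)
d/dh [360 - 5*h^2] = -10*h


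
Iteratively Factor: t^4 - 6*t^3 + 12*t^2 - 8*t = (t)*(t^3 - 6*t^2 + 12*t - 8) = t*(t - 2)*(t^2 - 4*t + 4) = t*(t - 2)^2*(t - 2)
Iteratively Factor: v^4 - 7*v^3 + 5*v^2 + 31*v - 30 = (v - 3)*(v^3 - 4*v^2 - 7*v + 10) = (v - 3)*(v - 1)*(v^2 - 3*v - 10) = (v - 5)*(v - 3)*(v - 1)*(v + 2)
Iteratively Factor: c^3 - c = (c)*(c^2 - 1) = c*(c - 1)*(c + 1)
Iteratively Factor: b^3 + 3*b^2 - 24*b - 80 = (b + 4)*(b^2 - b - 20) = (b - 5)*(b + 4)*(b + 4)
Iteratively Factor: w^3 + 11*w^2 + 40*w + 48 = (w + 4)*(w^2 + 7*w + 12) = (w + 4)^2*(w + 3)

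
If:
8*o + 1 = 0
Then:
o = -1/8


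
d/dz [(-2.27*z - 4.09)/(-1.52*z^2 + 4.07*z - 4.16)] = (-3.4504*z^2 - 12.4336*z + 26.0895)/(2.3104*z^4 - 12.3728*z^3 + 29.2113*z^2 - 33.8624*z + 17.3056)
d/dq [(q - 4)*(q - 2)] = 2*q - 6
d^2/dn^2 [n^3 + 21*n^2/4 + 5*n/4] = 6*n + 21/2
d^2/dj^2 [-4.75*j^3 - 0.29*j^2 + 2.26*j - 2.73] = -28.5*j - 0.58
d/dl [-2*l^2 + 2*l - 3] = 2 - 4*l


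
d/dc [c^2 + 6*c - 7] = 2*c + 6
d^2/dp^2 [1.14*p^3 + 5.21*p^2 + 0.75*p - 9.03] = 6.84*p + 10.42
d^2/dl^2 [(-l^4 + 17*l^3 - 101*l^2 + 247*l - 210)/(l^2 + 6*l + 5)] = 2*(-l^6 - 18*l^5 - 123*l^4 + 1140*l^3 + 2265*l^2 - 6210*l - 16445)/(l^6 + 18*l^5 + 123*l^4 + 396*l^3 + 615*l^2 + 450*l + 125)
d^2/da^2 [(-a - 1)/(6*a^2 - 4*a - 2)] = (4*(a + 1)*(3*a - 1)^2 + (9*a + 1)*(-3*a^2 + 2*a + 1))/(-3*a^2 + 2*a + 1)^3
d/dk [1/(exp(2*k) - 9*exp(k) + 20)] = (9 - 2*exp(k))*exp(k)/(exp(2*k) - 9*exp(k) + 20)^2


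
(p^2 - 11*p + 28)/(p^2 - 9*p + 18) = (p^2 - 11*p + 28)/(p^2 - 9*p + 18)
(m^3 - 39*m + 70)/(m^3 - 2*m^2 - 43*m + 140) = (m - 2)/(m - 4)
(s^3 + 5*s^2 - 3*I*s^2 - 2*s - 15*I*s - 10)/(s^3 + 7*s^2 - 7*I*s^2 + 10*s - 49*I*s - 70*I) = (s^2 - 3*I*s - 2)/(s^2 + s*(2 - 7*I) - 14*I)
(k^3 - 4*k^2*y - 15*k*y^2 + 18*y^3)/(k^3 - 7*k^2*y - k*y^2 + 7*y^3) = (-k^2 + 3*k*y + 18*y^2)/(-k^2 + 6*k*y + 7*y^2)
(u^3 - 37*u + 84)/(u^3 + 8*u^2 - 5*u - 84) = (u - 4)/(u + 4)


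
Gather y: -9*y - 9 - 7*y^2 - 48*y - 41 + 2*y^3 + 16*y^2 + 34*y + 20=2*y^3 + 9*y^2 - 23*y - 30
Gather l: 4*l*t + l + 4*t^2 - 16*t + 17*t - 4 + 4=l*(4*t + 1) + 4*t^2 + t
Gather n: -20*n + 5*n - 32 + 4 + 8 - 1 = -15*n - 21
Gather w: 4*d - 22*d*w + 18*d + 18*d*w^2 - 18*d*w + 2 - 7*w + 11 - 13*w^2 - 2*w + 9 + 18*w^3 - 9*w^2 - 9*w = 22*d + 18*w^3 + w^2*(18*d - 22) + w*(-40*d - 18) + 22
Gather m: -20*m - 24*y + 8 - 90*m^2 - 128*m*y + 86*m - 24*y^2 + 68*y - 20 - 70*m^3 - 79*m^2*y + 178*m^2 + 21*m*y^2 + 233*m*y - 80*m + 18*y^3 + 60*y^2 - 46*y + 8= -70*m^3 + m^2*(88 - 79*y) + m*(21*y^2 + 105*y - 14) + 18*y^3 + 36*y^2 - 2*y - 4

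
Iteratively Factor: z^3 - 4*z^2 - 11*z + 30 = (z - 5)*(z^2 + z - 6) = (z - 5)*(z + 3)*(z - 2)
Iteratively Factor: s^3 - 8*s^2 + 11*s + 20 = (s - 5)*(s^2 - 3*s - 4) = (s - 5)*(s - 4)*(s + 1)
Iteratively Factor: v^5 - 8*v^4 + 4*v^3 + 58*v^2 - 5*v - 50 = (v + 2)*(v^4 - 10*v^3 + 24*v^2 + 10*v - 25) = (v - 5)*(v + 2)*(v^3 - 5*v^2 - v + 5) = (v - 5)*(v - 1)*(v + 2)*(v^2 - 4*v - 5) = (v - 5)^2*(v - 1)*(v + 2)*(v + 1)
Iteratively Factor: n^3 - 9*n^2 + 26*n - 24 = (n - 2)*(n^2 - 7*n + 12) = (n - 3)*(n - 2)*(n - 4)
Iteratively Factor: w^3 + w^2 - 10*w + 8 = (w + 4)*(w^2 - 3*w + 2) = (w - 2)*(w + 4)*(w - 1)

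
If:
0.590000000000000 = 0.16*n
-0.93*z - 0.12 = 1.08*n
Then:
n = 3.69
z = -4.41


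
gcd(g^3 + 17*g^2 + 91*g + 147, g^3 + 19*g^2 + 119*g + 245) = g^2 + 14*g + 49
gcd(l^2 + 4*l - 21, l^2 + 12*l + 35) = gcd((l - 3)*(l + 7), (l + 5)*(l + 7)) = l + 7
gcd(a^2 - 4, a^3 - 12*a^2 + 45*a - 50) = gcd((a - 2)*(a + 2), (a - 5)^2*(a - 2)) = a - 2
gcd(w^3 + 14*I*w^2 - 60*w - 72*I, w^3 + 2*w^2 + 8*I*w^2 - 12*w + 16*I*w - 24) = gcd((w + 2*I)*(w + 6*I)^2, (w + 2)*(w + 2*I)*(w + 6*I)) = w^2 + 8*I*w - 12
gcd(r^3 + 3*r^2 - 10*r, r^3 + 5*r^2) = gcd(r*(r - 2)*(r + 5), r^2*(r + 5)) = r^2 + 5*r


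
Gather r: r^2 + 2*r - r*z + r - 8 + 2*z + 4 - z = r^2 + r*(3 - z) + z - 4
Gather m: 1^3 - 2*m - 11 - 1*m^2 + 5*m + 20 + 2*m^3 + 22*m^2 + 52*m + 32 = 2*m^3 + 21*m^2 + 55*m + 42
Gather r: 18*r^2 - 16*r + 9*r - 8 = 18*r^2 - 7*r - 8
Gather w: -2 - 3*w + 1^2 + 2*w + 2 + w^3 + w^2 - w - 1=w^3 + w^2 - 2*w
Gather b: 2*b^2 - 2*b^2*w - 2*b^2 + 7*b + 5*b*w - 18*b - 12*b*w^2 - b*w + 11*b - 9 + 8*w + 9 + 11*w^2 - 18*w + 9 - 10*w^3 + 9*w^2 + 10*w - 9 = -2*b^2*w + b*(-12*w^2 + 4*w) - 10*w^3 + 20*w^2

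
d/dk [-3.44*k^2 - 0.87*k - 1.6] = -6.88*k - 0.87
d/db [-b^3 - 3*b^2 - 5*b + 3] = -3*b^2 - 6*b - 5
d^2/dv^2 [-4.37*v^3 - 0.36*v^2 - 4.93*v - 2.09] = -26.22*v - 0.72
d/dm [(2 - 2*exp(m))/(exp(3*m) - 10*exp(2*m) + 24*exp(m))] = 2*(2*exp(3*m) - 13*exp(2*m) + 20*exp(m) - 24)*exp(-m)/(exp(4*m) - 20*exp(3*m) + 148*exp(2*m) - 480*exp(m) + 576)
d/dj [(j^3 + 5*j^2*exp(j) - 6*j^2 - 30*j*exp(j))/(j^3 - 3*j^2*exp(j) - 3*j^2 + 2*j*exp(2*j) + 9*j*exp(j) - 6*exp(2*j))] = (-j*(j^2 + 5*j*exp(j) - 6*j - 30*exp(j))*(-3*j^2*exp(j) + 3*j^2 + 4*j*exp(2*j) + 3*j*exp(j) - 6*j - 10*exp(2*j) + 9*exp(j)) + (5*j^2*exp(j) + 3*j^2 - 20*j*exp(j) - 12*j - 30*exp(j))*(j^3 - 3*j^2*exp(j) - 3*j^2 + 2*j*exp(2*j) + 9*j*exp(j) - 6*exp(2*j)))/(j^3 - 3*j^2*exp(j) - 3*j^2 + 2*j*exp(2*j) + 9*j*exp(j) - 6*exp(2*j))^2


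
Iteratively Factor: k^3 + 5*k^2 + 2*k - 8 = (k + 4)*(k^2 + k - 2) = (k + 2)*(k + 4)*(k - 1)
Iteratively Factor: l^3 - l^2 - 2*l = (l)*(l^2 - l - 2) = l*(l - 2)*(l + 1)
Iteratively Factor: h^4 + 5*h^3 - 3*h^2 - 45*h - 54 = (h - 3)*(h^3 + 8*h^2 + 21*h + 18) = (h - 3)*(h + 3)*(h^2 + 5*h + 6) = (h - 3)*(h + 3)^2*(h + 2)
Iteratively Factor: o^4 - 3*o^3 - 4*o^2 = (o)*(o^3 - 3*o^2 - 4*o) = o*(o + 1)*(o^2 - 4*o) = o*(o - 4)*(o + 1)*(o)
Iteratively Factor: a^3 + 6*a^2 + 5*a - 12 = (a + 4)*(a^2 + 2*a - 3) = (a - 1)*(a + 4)*(a + 3)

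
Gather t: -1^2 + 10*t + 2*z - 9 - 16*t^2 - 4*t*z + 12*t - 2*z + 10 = -16*t^2 + t*(22 - 4*z)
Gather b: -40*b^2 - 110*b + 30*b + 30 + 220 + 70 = -40*b^2 - 80*b + 320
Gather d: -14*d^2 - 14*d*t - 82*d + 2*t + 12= -14*d^2 + d*(-14*t - 82) + 2*t + 12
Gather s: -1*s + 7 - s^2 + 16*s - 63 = -s^2 + 15*s - 56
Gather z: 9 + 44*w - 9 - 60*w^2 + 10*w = -60*w^2 + 54*w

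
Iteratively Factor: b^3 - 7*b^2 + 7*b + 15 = (b - 5)*(b^2 - 2*b - 3) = (b - 5)*(b + 1)*(b - 3)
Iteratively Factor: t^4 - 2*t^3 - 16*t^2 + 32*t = (t + 4)*(t^3 - 6*t^2 + 8*t) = (t - 4)*(t + 4)*(t^2 - 2*t) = (t - 4)*(t - 2)*(t + 4)*(t)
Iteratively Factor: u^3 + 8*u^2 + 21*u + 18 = (u + 3)*(u^2 + 5*u + 6) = (u + 2)*(u + 3)*(u + 3)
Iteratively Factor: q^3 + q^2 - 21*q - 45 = (q + 3)*(q^2 - 2*q - 15) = (q - 5)*(q + 3)*(q + 3)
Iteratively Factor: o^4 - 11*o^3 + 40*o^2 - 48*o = (o)*(o^3 - 11*o^2 + 40*o - 48) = o*(o - 3)*(o^2 - 8*o + 16) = o*(o - 4)*(o - 3)*(o - 4)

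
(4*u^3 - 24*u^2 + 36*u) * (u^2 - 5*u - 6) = 4*u^5 - 44*u^4 + 132*u^3 - 36*u^2 - 216*u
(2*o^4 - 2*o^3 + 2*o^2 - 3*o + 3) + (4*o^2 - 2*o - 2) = 2*o^4 - 2*o^3 + 6*o^2 - 5*o + 1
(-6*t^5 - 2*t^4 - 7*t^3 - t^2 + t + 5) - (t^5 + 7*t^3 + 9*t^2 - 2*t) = -7*t^5 - 2*t^4 - 14*t^3 - 10*t^2 + 3*t + 5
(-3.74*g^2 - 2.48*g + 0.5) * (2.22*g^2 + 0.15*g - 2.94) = -8.3028*g^4 - 6.0666*g^3 + 11.7336*g^2 + 7.3662*g - 1.47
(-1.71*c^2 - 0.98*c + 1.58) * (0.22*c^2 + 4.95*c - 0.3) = -0.3762*c^4 - 8.6801*c^3 - 3.9904*c^2 + 8.115*c - 0.474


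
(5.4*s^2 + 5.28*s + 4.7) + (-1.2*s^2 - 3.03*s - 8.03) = 4.2*s^2 + 2.25*s - 3.33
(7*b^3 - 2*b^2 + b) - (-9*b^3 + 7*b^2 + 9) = 16*b^3 - 9*b^2 + b - 9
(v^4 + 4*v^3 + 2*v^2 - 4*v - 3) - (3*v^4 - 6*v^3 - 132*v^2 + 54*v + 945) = -2*v^4 + 10*v^3 + 134*v^2 - 58*v - 948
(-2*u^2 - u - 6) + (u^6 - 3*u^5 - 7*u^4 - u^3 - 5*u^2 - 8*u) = u^6 - 3*u^5 - 7*u^4 - u^3 - 7*u^2 - 9*u - 6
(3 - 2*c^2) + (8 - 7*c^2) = 11 - 9*c^2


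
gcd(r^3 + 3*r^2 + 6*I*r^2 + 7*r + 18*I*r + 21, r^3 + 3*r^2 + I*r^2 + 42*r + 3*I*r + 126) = r^2 + r*(3 + 7*I) + 21*I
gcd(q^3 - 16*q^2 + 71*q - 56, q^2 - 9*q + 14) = q - 7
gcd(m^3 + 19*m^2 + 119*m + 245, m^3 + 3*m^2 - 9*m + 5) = m + 5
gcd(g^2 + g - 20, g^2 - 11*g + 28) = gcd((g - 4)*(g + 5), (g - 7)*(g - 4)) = g - 4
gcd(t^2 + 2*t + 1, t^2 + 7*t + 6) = t + 1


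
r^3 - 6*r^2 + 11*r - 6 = (r - 3)*(r - 2)*(r - 1)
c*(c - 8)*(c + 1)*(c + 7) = c^4 - 57*c^2 - 56*c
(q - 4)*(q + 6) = q^2 + 2*q - 24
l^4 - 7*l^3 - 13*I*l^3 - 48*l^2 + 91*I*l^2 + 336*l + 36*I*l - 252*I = (l - 7)*(l - 6*I)^2*(l - I)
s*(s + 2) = s^2 + 2*s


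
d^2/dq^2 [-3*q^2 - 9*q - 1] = -6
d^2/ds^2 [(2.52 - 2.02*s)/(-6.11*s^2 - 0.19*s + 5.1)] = ((30.0268 - 74.0532*s)*(6.11*s^2 + 0.19*s - 5.1) + (2.02*s - 2.52)*(12.22*s + 0.19)*(24.44*s + 0.38))/(6.11*s^2 + 0.19*s - 5.1)^3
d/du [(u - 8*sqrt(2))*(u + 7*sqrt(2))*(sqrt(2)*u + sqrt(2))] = 3*sqrt(2)*u^2 - 4*u + 2*sqrt(2)*u - 112*sqrt(2) - 2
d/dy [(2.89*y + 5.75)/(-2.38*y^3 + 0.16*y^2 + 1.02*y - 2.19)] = (13.7564*y^3 + 40.5926*y^2 - 1.84*y - 12.1941)/(5.6644*y^6 - 0.7616*y^5 - 4.8296*y^4 + 10.7508*y^3 + 0.3396*y^2 - 4.4676*y + 4.7961)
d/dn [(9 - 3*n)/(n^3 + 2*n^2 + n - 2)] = 3*(2*n^3 - 7*n^2 - 12*n - 1)/(n^6 + 4*n^5 + 6*n^4 - 7*n^2 - 4*n + 4)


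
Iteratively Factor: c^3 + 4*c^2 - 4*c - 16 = (c - 2)*(c^2 + 6*c + 8) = (c - 2)*(c + 4)*(c + 2)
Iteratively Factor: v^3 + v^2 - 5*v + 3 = (v + 3)*(v^2 - 2*v + 1) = (v - 1)*(v + 3)*(v - 1)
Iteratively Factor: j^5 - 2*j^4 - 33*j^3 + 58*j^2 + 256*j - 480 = (j + 4)*(j^4 - 6*j^3 - 9*j^2 + 94*j - 120) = (j + 4)^2*(j^3 - 10*j^2 + 31*j - 30) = (j - 3)*(j + 4)^2*(j^2 - 7*j + 10) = (j - 5)*(j - 3)*(j + 4)^2*(j - 2)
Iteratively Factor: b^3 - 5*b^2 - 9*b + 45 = (b - 3)*(b^2 - 2*b - 15) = (b - 3)*(b + 3)*(b - 5)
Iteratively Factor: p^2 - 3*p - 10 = (p - 5)*(p + 2)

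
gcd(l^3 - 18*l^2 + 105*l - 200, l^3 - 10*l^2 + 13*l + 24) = l - 8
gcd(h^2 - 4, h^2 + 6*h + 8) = h + 2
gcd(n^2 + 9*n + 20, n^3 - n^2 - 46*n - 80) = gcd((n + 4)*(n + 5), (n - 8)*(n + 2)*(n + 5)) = n + 5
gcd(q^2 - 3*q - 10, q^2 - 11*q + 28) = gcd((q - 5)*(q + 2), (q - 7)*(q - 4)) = 1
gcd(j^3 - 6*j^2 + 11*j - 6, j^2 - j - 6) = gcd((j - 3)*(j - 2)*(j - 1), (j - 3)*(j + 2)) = j - 3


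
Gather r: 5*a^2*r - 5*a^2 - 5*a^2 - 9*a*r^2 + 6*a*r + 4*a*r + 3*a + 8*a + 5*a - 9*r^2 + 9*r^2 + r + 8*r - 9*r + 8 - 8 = -10*a^2 - 9*a*r^2 + 16*a + r*(5*a^2 + 10*a)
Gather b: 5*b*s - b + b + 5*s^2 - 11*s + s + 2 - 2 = 5*b*s + 5*s^2 - 10*s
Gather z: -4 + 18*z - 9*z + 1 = 9*z - 3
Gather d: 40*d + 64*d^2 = 64*d^2 + 40*d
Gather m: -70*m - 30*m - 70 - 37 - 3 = -100*m - 110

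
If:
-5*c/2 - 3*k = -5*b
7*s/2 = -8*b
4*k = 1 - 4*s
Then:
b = -7*s/16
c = 13*s/40 - 3/10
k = 1/4 - s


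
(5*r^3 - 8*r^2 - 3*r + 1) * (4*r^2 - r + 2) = 20*r^5 - 37*r^4 + 6*r^3 - 9*r^2 - 7*r + 2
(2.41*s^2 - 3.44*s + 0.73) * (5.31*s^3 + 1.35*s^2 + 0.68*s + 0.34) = 12.7971*s^5 - 15.0129*s^4 + 0.8711*s^3 - 0.5343*s^2 - 0.6732*s + 0.2482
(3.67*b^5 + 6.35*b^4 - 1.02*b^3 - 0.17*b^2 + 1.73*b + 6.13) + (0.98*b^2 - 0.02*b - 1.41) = 3.67*b^5 + 6.35*b^4 - 1.02*b^3 + 0.81*b^2 + 1.71*b + 4.72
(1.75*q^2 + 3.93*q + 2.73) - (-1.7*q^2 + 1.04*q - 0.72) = 3.45*q^2 + 2.89*q + 3.45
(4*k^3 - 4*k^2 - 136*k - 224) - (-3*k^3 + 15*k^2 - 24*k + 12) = 7*k^3 - 19*k^2 - 112*k - 236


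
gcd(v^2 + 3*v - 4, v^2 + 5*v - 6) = v - 1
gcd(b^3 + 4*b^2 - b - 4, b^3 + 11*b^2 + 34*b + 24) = b^2 + 5*b + 4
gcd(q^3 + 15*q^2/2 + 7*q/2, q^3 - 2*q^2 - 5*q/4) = q^2 + q/2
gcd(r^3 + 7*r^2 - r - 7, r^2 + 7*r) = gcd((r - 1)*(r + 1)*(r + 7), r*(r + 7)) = r + 7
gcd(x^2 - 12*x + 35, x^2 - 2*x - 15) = x - 5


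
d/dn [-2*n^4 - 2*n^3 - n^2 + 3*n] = -8*n^3 - 6*n^2 - 2*n + 3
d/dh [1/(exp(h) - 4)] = -exp(h)/(exp(h) - 4)^2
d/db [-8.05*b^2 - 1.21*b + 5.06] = -16.1*b - 1.21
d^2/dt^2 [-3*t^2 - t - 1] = -6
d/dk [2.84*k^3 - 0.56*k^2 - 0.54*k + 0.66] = 8.52*k^2 - 1.12*k - 0.54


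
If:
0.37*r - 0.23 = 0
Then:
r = 0.62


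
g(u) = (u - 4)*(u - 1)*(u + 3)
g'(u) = (u - 4)*(u - 1) + (u - 4)*(u + 3) + (u - 1)*(u + 3)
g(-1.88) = 18.97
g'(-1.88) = 7.12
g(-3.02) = -0.56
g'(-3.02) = 28.44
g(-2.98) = 0.56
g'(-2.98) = 27.56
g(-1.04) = 20.15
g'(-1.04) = -3.60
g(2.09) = -10.60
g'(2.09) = -6.26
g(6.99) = 178.92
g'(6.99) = 107.62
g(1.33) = -3.82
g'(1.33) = -11.01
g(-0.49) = 16.79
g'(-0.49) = -8.32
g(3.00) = -12.00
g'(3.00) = 4.00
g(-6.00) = -210.00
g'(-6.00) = 121.00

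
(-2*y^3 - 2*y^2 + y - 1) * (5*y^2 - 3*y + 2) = -10*y^5 - 4*y^4 + 7*y^3 - 12*y^2 + 5*y - 2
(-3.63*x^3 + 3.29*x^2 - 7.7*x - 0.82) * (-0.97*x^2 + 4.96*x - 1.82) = 3.5211*x^5 - 21.1961*x^4 + 30.394*x^3 - 43.3844*x^2 + 9.9468*x + 1.4924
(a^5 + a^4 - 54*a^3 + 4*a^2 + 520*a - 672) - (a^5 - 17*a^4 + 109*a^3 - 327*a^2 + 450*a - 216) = 18*a^4 - 163*a^3 + 331*a^2 + 70*a - 456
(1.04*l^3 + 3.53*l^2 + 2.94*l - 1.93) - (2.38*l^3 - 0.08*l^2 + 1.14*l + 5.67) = -1.34*l^3 + 3.61*l^2 + 1.8*l - 7.6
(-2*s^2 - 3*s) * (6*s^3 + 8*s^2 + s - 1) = -12*s^5 - 34*s^4 - 26*s^3 - s^2 + 3*s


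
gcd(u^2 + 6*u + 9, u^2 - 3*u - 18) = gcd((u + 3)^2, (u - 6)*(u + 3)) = u + 3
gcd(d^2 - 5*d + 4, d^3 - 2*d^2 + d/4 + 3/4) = d - 1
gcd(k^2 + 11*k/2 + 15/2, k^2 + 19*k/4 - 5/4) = 1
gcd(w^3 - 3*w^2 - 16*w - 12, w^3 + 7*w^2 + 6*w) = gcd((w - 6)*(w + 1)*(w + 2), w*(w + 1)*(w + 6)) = w + 1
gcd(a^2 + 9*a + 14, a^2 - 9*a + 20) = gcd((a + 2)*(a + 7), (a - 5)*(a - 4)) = 1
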